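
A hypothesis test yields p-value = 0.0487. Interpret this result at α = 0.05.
Since p = 0.0487 < α = 0.05, reject H₀.
There is sufficient evidence to reject the null hypothesis; the result is statistically significant at the 0.05 level.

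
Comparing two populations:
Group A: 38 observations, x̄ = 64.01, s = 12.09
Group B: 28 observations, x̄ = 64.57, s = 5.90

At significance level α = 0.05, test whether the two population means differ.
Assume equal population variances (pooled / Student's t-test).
Student's two-sample t-test (equal variances):
H₀: μ₁ = μ₂
H₁: μ₁ ≠ μ₂
df = n₁ + n₂ - 2 = 64
Pooled variance s_p² = [(n₁-1)s₁² + (n₂-1)s₂²] / (n₁ + n₂ - 2) = [(37)(12.09²) + (27)(5.90²)] / 64 = 99.1889
SE = √(s_p²(1/n₁ + 1/n₂)) = √(99.1889 × (1/38 + 1/28)) = 2.4805
t = (x̄₁ - x̄₂) / SE = (64.01 - 64.57) / 2.4805 = -0.56 / 2.4805 = -0.226
p-value = 0.8221

Since p-value > α = 0.05, we fail to reject H₀.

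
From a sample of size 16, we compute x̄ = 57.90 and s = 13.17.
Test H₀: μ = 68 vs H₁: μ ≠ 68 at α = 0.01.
One-sample t-test:
H₀: μ = 68
H₁: μ ≠ 68
df = n - 1 = 15
t = (x̄ - μ₀) / (s/√n) = (57.90 - 68) / (13.17/√16) = -3.068
p-value = 0.0078

Since p-value < α = 0.01, we reject H₀.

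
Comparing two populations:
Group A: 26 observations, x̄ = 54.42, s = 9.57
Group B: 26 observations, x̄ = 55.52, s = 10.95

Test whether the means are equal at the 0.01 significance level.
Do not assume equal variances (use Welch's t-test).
Welch's two-sample t-test:
H₀: μ₁ = μ₂
H₁: μ₁ ≠ μ₂
s₁²/n₁ = 9.57²/26 = 3.5225,  s₂²/n₂ = 10.95²/26 = 4.6116
SE = √(s₁²/n₁ + s₂²/n₂) = √(3.5225 + 4.6116) = 2.8520
df (Welch-Satterthwaite) = (s₁²/n₁ + s₂²/n₂)² / [(s₁²/n₁)²/(n₁-1) + (s₂²/n₂)²/(n₂-1)] ≈ 49.12
t = (x̄₁ - x̄₂) / SE = (54.42 - 55.52) / 2.8520 = -1.10 / 2.8520 = -0.386
p-value = 0.7014

Since p-value > α = 0.01, we fail to reject H₀.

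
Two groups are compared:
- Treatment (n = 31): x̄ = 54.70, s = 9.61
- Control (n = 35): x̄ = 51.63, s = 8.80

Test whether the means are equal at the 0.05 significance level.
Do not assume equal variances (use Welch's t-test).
Welch's two-sample t-test:
H₀: μ₁ = μ₂
H₁: μ₁ ≠ μ₂
s₁²/n₁ = 9.61²/31 = 2.9791,  s₂²/n₂ = 8.80²/35 = 2.2126
SE = √(s₁²/n₁ + s₂²/n₂) = √(2.9791 + 2.2126) = 2.2785
df (Welch-Satterthwaite) = (s₁²/n₁ + s₂²/n₂)² / [(s₁²/n₁)²/(n₁-1) + (s₂²/n₂)²/(n₂-1)] ≈ 61.28
t = (x̄₁ - x̄₂) / SE = (54.70 - 51.63) / 2.2785 = 3.07 / 2.2785 = 1.347
p-value = 0.1828

Since p-value > α = 0.05, we fail to reject H₀.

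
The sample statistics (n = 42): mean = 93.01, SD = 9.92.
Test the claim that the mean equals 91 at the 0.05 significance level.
One-sample t-test:
H₀: μ = 91
H₁: μ ≠ 91
df = n - 1 = 41
t = (x̄ - μ₀) / (s/√n) = (93.01 - 91) / (9.92/√42) = 1.313
p-value = 0.1964

Since p-value > α = 0.05, we fail to reject H₀.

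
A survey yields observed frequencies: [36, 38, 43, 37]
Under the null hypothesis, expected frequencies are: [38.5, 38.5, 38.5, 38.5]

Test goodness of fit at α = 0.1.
Chi-square goodness of fit test:
H₀: observed counts match expected distribution
H₁: observed counts differ from expected distribution
df = k - 1 = 3
χ² = Σ(O - E)²/E
   = (36 - 38.5)²/38.5 + (38 - 38.5)²/38.5 + (43 - 38.5)²/38.5 + (37 - 38.5)²/38.5
   = 0.162 + 0.006 + 0.526 + 0.058
   = 0.75
p-value = 0.8606

Since p-value > α = 0.1, we fail to reject H₀.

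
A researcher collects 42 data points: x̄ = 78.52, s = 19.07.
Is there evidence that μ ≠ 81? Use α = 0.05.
One-sample t-test:
H₀: μ = 81
H₁: μ ≠ 81
df = n - 1 = 41
t = (x̄ - μ₀) / (s/√n) = (78.52 - 81) / (19.07/√42) = -0.843
p-value = 0.4042

Since p-value > α = 0.05, we fail to reject H₀.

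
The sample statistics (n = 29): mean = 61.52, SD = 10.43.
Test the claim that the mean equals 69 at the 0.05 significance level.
One-sample t-test:
H₀: μ = 69
H₁: μ ≠ 69
df = n - 1 = 28
t = (x̄ - μ₀) / (s/√n) = (61.52 - 69) / (10.43/√29) = -3.862
p-value = 0.0006

Since p-value < α = 0.05, we reject H₀.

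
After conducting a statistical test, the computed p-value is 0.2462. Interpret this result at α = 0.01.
Since p = 0.2462 > α = 0.01, fail to reject H₀.
There is insufficient evidence to reject the null hypothesis; the result is not statistically significant at the 0.01 level.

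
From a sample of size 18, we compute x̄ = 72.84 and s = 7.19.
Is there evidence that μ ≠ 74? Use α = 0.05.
One-sample t-test:
H₀: μ = 74
H₁: μ ≠ 74
df = n - 1 = 17
t = (x̄ - μ₀) / (s/√n) = (72.84 - 74) / (7.19/√18) = -0.684
p-value = 0.5029

Since p-value > α = 0.05, we fail to reject H₀.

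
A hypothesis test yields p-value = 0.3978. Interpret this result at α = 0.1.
Since p = 0.3978 > α = 0.1, fail to reject H₀.
There is insufficient evidence to reject the null hypothesis; the result is not statistically significant at the 0.1 level.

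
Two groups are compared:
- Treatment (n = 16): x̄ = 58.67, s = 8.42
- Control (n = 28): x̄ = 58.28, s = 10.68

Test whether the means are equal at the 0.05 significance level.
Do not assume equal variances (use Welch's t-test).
Welch's two-sample t-test:
H₀: μ₁ = μ₂
H₁: μ₁ ≠ μ₂
s₁²/n₁ = 8.42²/16 = 4.4310,  s₂²/n₂ = 10.68²/28 = 4.0737
SE = √(s₁²/n₁ + s₂²/n₂) = √(4.4310 + 4.0737) = 2.9163
df (Welch-Satterthwaite) = (s₁²/n₁ + s₂²/n₂)² / [(s₁²/n₁)²/(n₁-1) + (s₂²/n₂)²/(n₂-1)] ≈ 37.60
t = (x̄₁ - x̄₂) / SE = (58.67 - 58.28) / 2.9163 = 0.39 / 2.9163 = 0.134
p-value = 0.8943

Since p-value > α = 0.05, we fail to reject H₀.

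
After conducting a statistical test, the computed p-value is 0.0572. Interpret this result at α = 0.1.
Since p = 0.0572 < α = 0.1, reject H₀.
There is sufficient evidence to reject the null hypothesis; the result is statistically significant at the 0.1 level.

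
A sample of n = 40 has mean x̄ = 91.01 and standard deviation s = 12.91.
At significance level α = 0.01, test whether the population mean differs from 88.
One-sample t-test:
H₀: μ = 88
H₁: μ ≠ 88
df = n - 1 = 39
t = (x̄ - μ₀) / (s/√n) = (91.01 - 88) / (12.91/√40) = 1.475
p-value = 0.1484

Since p-value > α = 0.01, we fail to reject H₀.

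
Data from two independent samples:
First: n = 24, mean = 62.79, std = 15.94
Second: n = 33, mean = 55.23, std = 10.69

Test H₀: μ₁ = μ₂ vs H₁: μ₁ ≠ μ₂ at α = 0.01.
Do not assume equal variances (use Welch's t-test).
Welch's two-sample t-test:
H₀: μ₁ = μ₂
H₁: μ₁ ≠ μ₂
s₁²/n₁ = 15.94²/24 = 10.5868,  s₂²/n₂ = 10.69²/33 = 3.4629
SE = √(s₁²/n₁ + s₂²/n₂) = √(10.5868 + 3.4629) = 3.7483
df (Welch-Satterthwaite) = (s₁²/n₁ + s₂²/n₂)² / [(s₁²/n₁)²/(n₁-1) + (s₂²/n₂)²/(n₂-1)] ≈ 37.61
t = (x̄₁ - x̄₂) / SE = (62.79 - 55.23) / 3.7483 = 7.56 / 3.7483 = 2.017
p-value = 0.0509

Since p-value > α = 0.01, we fail to reject H₀.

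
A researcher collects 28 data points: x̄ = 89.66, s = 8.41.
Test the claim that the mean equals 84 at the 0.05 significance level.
One-sample t-test:
H₀: μ = 84
H₁: μ ≠ 84
df = n - 1 = 27
t = (x̄ - μ₀) / (s/√n) = (89.66 - 84) / (8.41/√28) = 3.561
p-value = 0.0014

Since p-value < α = 0.05, we reject H₀.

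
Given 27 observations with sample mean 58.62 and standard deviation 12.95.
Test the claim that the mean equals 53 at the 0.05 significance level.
One-sample t-test:
H₀: μ = 53
H₁: μ ≠ 53
df = n - 1 = 26
t = (x̄ - μ₀) / (s/√n) = (58.62 - 53) / (12.95/√27) = 2.255
p-value = 0.0328

Since p-value < α = 0.05, we reject H₀.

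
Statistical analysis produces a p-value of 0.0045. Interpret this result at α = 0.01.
Since p = 0.0045 < α = 0.01, reject H₀.
There is sufficient evidence to reject the null hypothesis; the result is statistically significant at the 0.01 level.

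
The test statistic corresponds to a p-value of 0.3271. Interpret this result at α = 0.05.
Since p = 0.3271 > α = 0.05, fail to reject H₀.
There is insufficient evidence to reject the null hypothesis; the result is not statistically significant at the 0.05 level.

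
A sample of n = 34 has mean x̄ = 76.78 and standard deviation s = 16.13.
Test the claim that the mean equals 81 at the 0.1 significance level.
One-sample t-test:
H₀: μ = 81
H₁: μ ≠ 81
df = n - 1 = 33
t = (x̄ - μ₀) / (s/√n) = (76.78 - 81) / (16.13/√34) = -1.526
p-value = 0.1367

Since p-value > α = 0.1, we fail to reject H₀.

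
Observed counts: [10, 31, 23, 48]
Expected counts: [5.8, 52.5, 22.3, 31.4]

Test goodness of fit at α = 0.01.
Chi-square goodness of fit test:
H₀: observed counts match expected distribution
H₁: observed counts differ from expected distribution
df = k - 1 = 3
χ² = Σ(O - E)²/E
   = (10 - 5.8)²/5.8 + (31 - 52.5)²/52.5 + (23 - 22.3)²/22.3 + (48 - 31.4)²/31.4
   = 3.041 + 8.805 + 0.022 + 8.776
   = 20.64
p-value = 0.0001

Since p-value < α = 0.01, we reject H₀.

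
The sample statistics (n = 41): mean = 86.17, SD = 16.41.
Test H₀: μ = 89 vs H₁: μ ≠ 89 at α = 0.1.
One-sample t-test:
H₀: μ = 89
H₁: μ ≠ 89
df = n - 1 = 40
t = (x̄ - μ₀) / (s/√n) = (86.17 - 89) / (16.41/√41) = -1.104
p-value = 0.2761

Since p-value > α = 0.1, we fail to reject H₀.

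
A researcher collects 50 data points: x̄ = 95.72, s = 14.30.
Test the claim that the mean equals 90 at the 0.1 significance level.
One-sample t-test:
H₀: μ = 90
H₁: μ ≠ 90
df = n - 1 = 49
t = (x̄ - μ₀) / (s/√n) = (95.72 - 90) / (14.30/√50) = 2.828
p-value = 0.0068

Since p-value < α = 0.1, we reject H₀.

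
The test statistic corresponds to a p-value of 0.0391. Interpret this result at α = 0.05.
Since p = 0.0391 < α = 0.05, reject H₀.
There is sufficient evidence to reject the null hypothesis; the result is statistically significant at the 0.05 level.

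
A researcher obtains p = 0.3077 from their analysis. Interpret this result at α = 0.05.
Since p = 0.3077 > α = 0.05, fail to reject H₀.
There is insufficient evidence to reject the null hypothesis; the result is not statistically significant at the 0.05 level.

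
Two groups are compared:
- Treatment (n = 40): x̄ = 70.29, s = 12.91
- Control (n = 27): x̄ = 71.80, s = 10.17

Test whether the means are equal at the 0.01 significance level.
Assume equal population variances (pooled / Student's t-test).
Student's two-sample t-test (equal variances):
H₀: μ₁ = μ₂
H₁: μ₁ ≠ μ₂
df = n₁ + n₂ - 2 = 65
Pooled variance s_p² = [(n₁-1)s₁² + (n₂-1)s₂²] / (n₁ + n₂ - 2) = [(39)(12.91²) + (26)(10.17²)] / 65 = 141.3724
SE = √(s_p²(1/n₁ + 1/n₂)) = √(141.3724 × (1/40 + 1/27)) = 2.9615
t = (x̄₁ - x̄₂) / SE = (70.29 - 71.80) / 2.9615 = -1.51 / 2.9615 = -0.510
p-value = 0.6119

Since p-value > α = 0.01, we fail to reject H₀.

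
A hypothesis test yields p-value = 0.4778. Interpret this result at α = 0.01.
Since p = 0.4778 > α = 0.01, fail to reject H₀.
There is insufficient evidence to reject the null hypothesis; the result is not statistically significant at the 0.01 level.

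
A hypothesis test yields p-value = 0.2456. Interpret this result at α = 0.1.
Since p = 0.2456 > α = 0.1, fail to reject H₀.
There is insufficient evidence to reject the null hypothesis; the result is not statistically significant at the 0.1 level.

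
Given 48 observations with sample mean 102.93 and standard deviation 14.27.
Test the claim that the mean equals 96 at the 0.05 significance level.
One-sample t-test:
H₀: μ = 96
H₁: μ ≠ 96
df = n - 1 = 47
t = (x̄ - μ₀) / (s/√n) = (102.93 - 96) / (14.27/√48) = 3.365
p-value = 0.0015

Since p-value < α = 0.05, we reject H₀.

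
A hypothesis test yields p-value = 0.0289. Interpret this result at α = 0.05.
Since p = 0.0289 < α = 0.05, reject H₀.
There is sufficient evidence to reject the null hypothesis; the result is statistically significant at the 0.05 level.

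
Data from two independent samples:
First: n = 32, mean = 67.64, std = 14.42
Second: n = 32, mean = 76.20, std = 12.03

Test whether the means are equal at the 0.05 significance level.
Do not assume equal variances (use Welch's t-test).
Welch's two-sample t-test:
H₀: μ₁ = μ₂
H₁: μ₁ ≠ μ₂
s₁²/n₁ = 14.42²/32 = 6.4980,  s₂²/n₂ = 12.03²/32 = 4.5225
SE = √(s₁²/n₁ + s₂²/n₂) = √(6.4980 + 4.5225) = 3.3197
df (Welch-Satterthwaite) = (s₁²/n₁ + s₂²/n₂)² / [(s₁²/n₁)²/(n₁-1) + (s₂²/n₂)²/(n₂-1)] ≈ 60.07
t = (x̄₁ - x̄₂) / SE = (67.64 - 76.20) / 3.3197 = -8.56 / 3.3197 = -2.579
p-value = 0.0124

Since p-value < α = 0.05, we reject H₀.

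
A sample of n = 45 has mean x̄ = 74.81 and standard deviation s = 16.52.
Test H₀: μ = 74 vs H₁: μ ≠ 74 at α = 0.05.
One-sample t-test:
H₀: μ = 74
H₁: μ ≠ 74
df = n - 1 = 44
t = (x̄ - μ₀) / (s/√n) = (74.81 - 74) / (16.52/√45) = 0.329
p-value = 0.7438

Since p-value > α = 0.05, we fail to reject H₀.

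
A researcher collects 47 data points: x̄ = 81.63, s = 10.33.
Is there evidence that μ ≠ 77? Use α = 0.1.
One-sample t-test:
H₀: μ = 77
H₁: μ ≠ 77
df = n - 1 = 46
t = (x̄ - μ₀) / (s/√n) = (81.63 - 77) / (10.33/√47) = 3.073
p-value = 0.0036

Since p-value < α = 0.1, we reject H₀.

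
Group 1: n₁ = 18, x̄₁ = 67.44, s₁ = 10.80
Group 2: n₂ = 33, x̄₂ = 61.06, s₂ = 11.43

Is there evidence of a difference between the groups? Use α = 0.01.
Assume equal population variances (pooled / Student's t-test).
Student's two-sample t-test (equal variances):
H₀: μ₁ = μ₂
H₁: μ₁ ≠ μ₂
df = n₁ + n₂ - 2 = 49
Pooled variance s_p² = [(n₁-1)s₁² + (n₂-1)s₂²] / (n₁ + n₂ - 2) = [(17)(10.80²) + (32)(11.43²)] / 49 = 125.7861
SE = √(s_p²(1/n₁ + 1/n₂)) = √(125.7861 × (1/18 + 1/33)) = 3.2863
t = (x̄₁ - x̄₂) / SE = (67.44 - 61.06) / 3.2863 = 6.38 / 3.2863 = 1.941
p-value = 0.0580

Since p-value > α = 0.01, we fail to reject H₀.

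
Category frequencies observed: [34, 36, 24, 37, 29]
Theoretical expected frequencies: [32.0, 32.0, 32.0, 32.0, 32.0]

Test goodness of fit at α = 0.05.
Chi-square goodness of fit test:
H₀: observed counts match expected distribution
H₁: observed counts differ from expected distribution
df = k - 1 = 4
χ² = Σ(O - E)²/E
   = (34 - 32.0)²/32.0 + (36 - 32.0)²/32.0 + (24 - 32.0)²/32.0 + (37 - 32.0)²/32.0 + (29 - 32.0)²/32.0
   = 0.125 + 0.500 + 2.000 + 0.781 + 0.281
   = 3.69
p-value = 0.4499

Since p-value > α = 0.05, we fail to reject H₀.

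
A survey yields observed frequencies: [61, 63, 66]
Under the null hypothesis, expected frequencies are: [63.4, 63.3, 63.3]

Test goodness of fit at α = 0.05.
Chi-square goodness of fit test:
H₀: observed counts match expected distribution
H₁: observed counts differ from expected distribution
df = k - 1 = 2
χ² = Σ(O - E)²/E
   = (61 - 63.4)²/63.4 + (63 - 63.3)²/63.3 + (66 - 63.3)²/63.3
   = 0.091 + 0.001 + 0.115
   = 0.21
p-value = 0.9015

Since p-value > α = 0.05, we fail to reject H₀.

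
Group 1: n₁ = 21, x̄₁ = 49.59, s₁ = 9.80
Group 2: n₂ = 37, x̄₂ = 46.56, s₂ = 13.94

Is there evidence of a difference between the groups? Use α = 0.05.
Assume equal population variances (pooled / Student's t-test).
Student's two-sample t-test (equal variances):
H₀: μ₁ = μ₂
H₁: μ₁ ≠ μ₂
df = n₁ + n₂ - 2 = 56
Pooled variance s_p² = [(n₁-1)s₁² + (n₂-1)s₂²] / (n₁ + n₂ - 2) = [(20)(9.80²) + (36)(13.94²)] / 56 = 159.2223
SE = √(s_p²(1/n₁ + 1/n₂)) = √(159.2223 × (1/21 + 1/37)) = 3.4475
t = (x̄₁ - x̄₂) / SE = (49.59 - 46.56) / 3.4475 = 3.03 / 3.4475 = 0.879
p-value = 0.3832

Since p-value > α = 0.05, we fail to reject H₀.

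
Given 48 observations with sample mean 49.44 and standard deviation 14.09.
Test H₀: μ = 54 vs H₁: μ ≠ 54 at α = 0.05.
One-sample t-test:
H₀: μ = 54
H₁: μ ≠ 54
df = n - 1 = 47
t = (x̄ - μ₀) / (s/√n) = (49.44 - 54) / (14.09/√48) = -2.242
p-value = 0.0297

Since p-value < α = 0.05, we reject H₀.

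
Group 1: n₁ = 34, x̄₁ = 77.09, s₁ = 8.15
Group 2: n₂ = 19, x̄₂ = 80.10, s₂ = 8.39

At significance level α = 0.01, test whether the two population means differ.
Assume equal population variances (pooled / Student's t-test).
Student's two-sample t-test (equal variances):
H₀: μ₁ = μ₂
H₁: μ₁ ≠ μ₂
df = n₁ + n₂ - 2 = 51
Pooled variance s_p² = [(n₁-1)s₁² + (n₂-1)s₂²] / (n₁ + n₂ - 2) = [(33)(8.15²) + (18)(8.39²)] / 51 = 67.8235
SE = √(s_p²(1/n₁ + 1/n₂)) = √(67.8235 × (1/34 + 1/19)) = 2.3589
t = (x̄₁ - x̄₂) / SE = (77.09 - 80.10) / 2.3589 = -3.01 / 2.3589 = -1.276
p-value = 0.2077

Since p-value > α = 0.01, we fail to reject H₀.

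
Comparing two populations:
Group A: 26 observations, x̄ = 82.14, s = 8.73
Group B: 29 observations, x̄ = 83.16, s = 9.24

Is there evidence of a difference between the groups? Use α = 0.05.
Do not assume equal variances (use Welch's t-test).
Welch's two-sample t-test:
H₀: μ₁ = μ₂
H₁: μ₁ ≠ μ₂
s₁²/n₁ = 8.73²/26 = 2.9313,  s₂²/n₂ = 9.24²/29 = 2.9441
SE = √(s₁²/n₁ + s₂²/n₂) = √(2.9313 + 2.9441) = 2.4239
df (Welch-Satterthwaite) = (s₁²/n₁ + s₂²/n₂)² / [(s₁²/n₁)²/(n₁-1) + (s₂²/n₂)²/(n₂-1)] ≈ 52.84
t = (x̄₁ - x̄₂) / SE = (82.14 - 83.16) / 2.4239 = -1.02 / 2.4239 = -0.421
p-value = 0.6756

Since p-value > α = 0.05, we fail to reject H₀.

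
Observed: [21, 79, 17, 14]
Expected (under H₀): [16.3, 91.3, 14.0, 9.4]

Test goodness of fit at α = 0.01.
Chi-square goodness of fit test:
H₀: observed counts match expected distribution
H₁: observed counts differ from expected distribution
df = k - 1 = 3
χ² = Σ(O - E)²/E
   = (21 - 16.3)²/16.3 + (79 - 91.3)²/91.3 + (17 - 14.0)²/14.0 + (14 - 9.4)²/9.4
   = 1.355 + 1.657 + 0.643 + 2.251
   = 5.91
p-value = 0.1163

Since p-value > α = 0.01, we fail to reject H₀.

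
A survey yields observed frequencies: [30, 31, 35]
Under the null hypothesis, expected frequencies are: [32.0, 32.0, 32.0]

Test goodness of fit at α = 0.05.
Chi-square goodness of fit test:
H₀: observed counts match expected distribution
H₁: observed counts differ from expected distribution
df = k - 1 = 2
χ² = Σ(O - E)²/E
   = (30 - 32.0)²/32.0 + (31 - 32.0)²/32.0 + (35 - 32.0)²/32.0
   = 0.125 + 0.031 + 0.281
   = 0.44
p-value = 0.8035

Since p-value > α = 0.05, we fail to reject H₀.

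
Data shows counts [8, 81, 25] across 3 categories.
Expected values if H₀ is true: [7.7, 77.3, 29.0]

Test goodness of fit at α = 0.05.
Chi-square goodness of fit test:
H₀: observed counts match expected distribution
H₁: observed counts differ from expected distribution
df = k - 1 = 2
χ² = Σ(O - E)²/E
   = (8 - 7.7)²/7.7 + (81 - 77.3)²/77.3 + (25 - 29.0)²/29.0
   = 0.012 + 0.177 + 0.552
   = 0.74
p-value = 0.6906

Since p-value > α = 0.05, we fail to reject H₀.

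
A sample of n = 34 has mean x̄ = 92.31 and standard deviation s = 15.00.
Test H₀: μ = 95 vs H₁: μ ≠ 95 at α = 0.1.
One-sample t-test:
H₀: μ = 95
H₁: μ ≠ 95
df = n - 1 = 33
t = (x̄ - μ₀) / (s/√n) = (92.31 - 95) / (15.00/√34) = -1.046
p-value = 0.3033

Since p-value > α = 0.1, we fail to reject H₀.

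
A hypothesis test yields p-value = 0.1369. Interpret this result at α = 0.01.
Since p = 0.1369 > α = 0.01, fail to reject H₀.
There is insufficient evidence to reject the null hypothesis; the result is not statistically significant at the 0.01 level.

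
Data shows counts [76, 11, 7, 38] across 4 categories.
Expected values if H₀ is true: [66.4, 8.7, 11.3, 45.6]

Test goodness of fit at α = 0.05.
Chi-square goodness of fit test:
H₀: observed counts match expected distribution
H₁: observed counts differ from expected distribution
df = k - 1 = 3
χ² = Σ(O - E)²/E
   = (76 - 66.4)²/66.4 + (11 - 8.7)²/8.7 + (7 - 11.3)²/11.3 + (38 - 45.6)²/45.6
   = 1.388 + 0.608 + 1.636 + 1.267
   = 4.90
p-value = 0.1793

Since p-value > α = 0.05, we fail to reject H₀.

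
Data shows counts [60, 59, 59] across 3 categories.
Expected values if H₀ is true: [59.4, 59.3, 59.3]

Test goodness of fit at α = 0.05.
Chi-square goodness of fit test:
H₀: observed counts match expected distribution
H₁: observed counts differ from expected distribution
df = k - 1 = 2
χ² = Σ(O - E)²/E
   = (60 - 59.4)²/59.4 + (59 - 59.3)²/59.3 + (59 - 59.3)²/59.3
   = 0.006 + 0.002 + 0.002
   = 0.01
p-value = 0.9955

Since p-value > α = 0.05, we fail to reject H₀.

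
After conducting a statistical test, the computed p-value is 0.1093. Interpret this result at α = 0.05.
Since p = 0.1093 > α = 0.05, fail to reject H₀.
There is insufficient evidence to reject the null hypothesis; the result is not statistically significant at the 0.05 level.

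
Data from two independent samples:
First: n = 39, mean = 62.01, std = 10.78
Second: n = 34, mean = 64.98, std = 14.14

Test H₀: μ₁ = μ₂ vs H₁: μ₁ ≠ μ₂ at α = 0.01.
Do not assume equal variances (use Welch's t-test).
Welch's two-sample t-test:
H₀: μ₁ = μ₂
H₁: μ₁ ≠ μ₂
s₁²/n₁ = 10.78²/39 = 2.9797,  s₂²/n₂ = 14.14²/34 = 5.8806
SE = √(s₁²/n₁ + s₂²/n₂) = √(2.9797 + 5.8806) = 2.9766
df (Welch-Satterthwaite) = (s₁²/n₁ + s₂²/n₂)² / [(s₁²/n₁)²/(n₁-1) + (s₂²/n₂)²/(n₂-1)] ≈ 61.26
t = (x̄₁ - x̄₂) / SE = (62.01 - 64.98) / 2.9766 = -2.97 / 2.9766 = -0.998
p-value = 0.3223

Since p-value > α = 0.01, we fail to reject H₀.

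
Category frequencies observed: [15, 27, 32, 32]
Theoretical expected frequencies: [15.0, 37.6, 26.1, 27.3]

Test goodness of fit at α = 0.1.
Chi-square goodness of fit test:
H₀: observed counts match expected distribution
H₁: observed counts differ from expected distribution
df = k - 1 = 3
χ² = Σ(O - E)²/E
   = (15 - 15.0)²/15.0 + (27 - 37.6)²/37.6 + (32 - 26.1)²/26.1 + (32 - 27.3)²/27.3
   = 0.000 + 2.988 + 1.334 + 0.809
   = 5.13
p-value = 0.1624

Since p-value > α = 0.1, we fail to reject H₀.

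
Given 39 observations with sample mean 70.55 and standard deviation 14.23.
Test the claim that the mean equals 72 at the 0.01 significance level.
One-sample t-test:
H₀: μ = 72
H₁: μ ≠ 72
df = n - 1 = 38
t = (x̄ - μ₀) / (s/√n) = (70.55 - 72) / (14.23/√39) = -0.636
p-value = 0.5284

Since p-value > α = 0.01, we fail to reject H₀.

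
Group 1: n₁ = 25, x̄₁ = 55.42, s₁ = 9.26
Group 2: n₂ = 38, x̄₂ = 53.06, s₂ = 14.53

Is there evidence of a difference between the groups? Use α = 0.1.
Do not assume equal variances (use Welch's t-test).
Welch's two-sample t-test:
H₀: μ₁ = μ₂
H₁: μ₁ ≠ μ₂
s₁²/n₁ = 9.26²/25 = 3.4299,  s₂²/n₂ = 14.53²/38 = 5.5558
SE = √(s₁²/n₁ + s₂²/n₂) = √(3.4299 + 5.5558) = 2.9976
df (Welch-Satterthwaite) = (s₁²/n₁ + s₂²/n₂)² / [(s₁²/n₁)²/(n₁-1) + (s₂²/n₂)²/(n₂-1)] ≈ 60.96
t = (x̄₁ - x̄₂) / SE = (55.42 - 53.06) / 2.9976 = 2.36 / 2.9976 = 0.787
p-value = 0.4342

Since p-value > α = 0.1, we fail to reject H₀.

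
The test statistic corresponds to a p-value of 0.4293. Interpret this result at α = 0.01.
Since p = 0.4293 > α = 0.01, fail to reject H₀.
There is insufficient evidence to reject the null hypothesis; the result is not statistically significant at the 0.01 level.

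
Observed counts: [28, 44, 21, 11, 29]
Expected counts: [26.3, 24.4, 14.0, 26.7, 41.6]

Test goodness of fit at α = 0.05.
Chi-square goodness of fit test:
H₀: observed counts match expected distribution
H₁: observed counts differ from expected distribution
df = k - 1 = 4
χ² = Σ(O - E)²/E
   = (28 - 26.3)²/26.3 + (44 - 24.4)²/24.4 + (21 - 14.0)²/14.0 + (11 - 26.7)²/26.7 + (29 - 41.6)²/41.6
   = 0.110 + 15.744 + 3.500 + 9.232 + 3.816
   = 32.40
p-value < 0.0001

Since p-value < α = 0.05, we reject H₀.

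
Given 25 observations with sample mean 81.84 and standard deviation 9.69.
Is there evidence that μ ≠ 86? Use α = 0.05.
One-sample t-test:
H₀: μ = 86
H₁: μ ≠ 86
df = n - 1 = 24
t = (x̄ - μ₀) / (s/√n) = (81.84 - 86) / (9.69/√25) = -2.147
p-value = 0.0421

Since p-value < α = 0.05, we reject H₀.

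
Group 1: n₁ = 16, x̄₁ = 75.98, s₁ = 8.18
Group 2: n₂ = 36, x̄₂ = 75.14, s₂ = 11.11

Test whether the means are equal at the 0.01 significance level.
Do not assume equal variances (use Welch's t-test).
Welch's two-sample t-test:
H₀: μ₁ = μ₂
H₁: μ₁ ≠ μ₂
s₁²/n₁ = 8.18²/16 = 4.1820,  s₂²/n₂ = 11.11²/36 = 3.4287
SE = √(s₁²/n₁ + s₂²/n₂) = √(4.1820 + 3.4287) = 2.7587
df (Welch-Satterthwaite) = (s₁²/n₁ + s₂²/n₂)² / [(s₁²/n₁)²/(n₁-1) + (s₂²/n₂)²/(n₂-1)] ≈ 38.57
t = (x̄₁ - x̄₂) / SE = (75.98 - 75.14) / 2.7587 = 0.84 / 2.7587 = 0.304
p-value = 0.7624

Since p-value > α = 0.01, we fail to reject H₀.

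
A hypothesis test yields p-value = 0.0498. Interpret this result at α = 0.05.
Since p = 0.0498 < α = 0.05, reject H₀.
There is sufficient evidence to reject the null hypothesis; the result is statistically significant at the 0.05 level.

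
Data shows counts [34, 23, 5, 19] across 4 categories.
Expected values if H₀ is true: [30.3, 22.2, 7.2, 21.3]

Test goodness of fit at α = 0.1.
Chi-square goodness of fit test:
H₀: observed counts match expected distribution
H₁: observed counts differ from expected distribution
df = k - 1 = 3
χ² = Σ(O - E)²/E
   = (34 - 30.3)²/30.3 + (23 - 22.2)²/22.2 + (5 - 7.2)²/7.2 + (19 - 21.3)²/21.3
   = 0.452 + 0.029 + 0.672 + 0.248
   = 1.40
p-value = 0.7052

Since p-value > α = 0.1, we fail to reject H₀.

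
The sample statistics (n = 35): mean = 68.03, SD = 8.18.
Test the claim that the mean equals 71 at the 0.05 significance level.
One-sample t-test:
H₀: μ = 71
H₁: μ ≠ 71
df = n - 1 = 34
t = (x̄ - μ₀) / (s/√n) = (68.03 - 71) / (8.18/√35) = -2.148
p-value = 0.0389

Since p-value < α = 0.05, we reject H₀.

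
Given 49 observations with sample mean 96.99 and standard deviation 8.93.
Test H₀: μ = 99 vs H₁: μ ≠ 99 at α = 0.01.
One-sample t-test:
H₀: μ = 99
H₁: μ ≠ 99
df = n - 1 = 48
t = (x̄ - μ₀) / (s/√n) = (96.99 - 99) / (8.93/√49) = -1.576
p-value = 0.1217

Since p-value > α = 0.01, we fail to reject H₀.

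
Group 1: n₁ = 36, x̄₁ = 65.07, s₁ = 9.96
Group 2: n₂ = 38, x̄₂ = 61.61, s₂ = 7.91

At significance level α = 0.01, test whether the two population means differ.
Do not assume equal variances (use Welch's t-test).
Welch's two-sample t-test:
H₀: μ₁ = μ₂
H₁: μ₁ ≠ μ₂
s₁²/n₁ = 9.96²/36 = 2.7556,  s₂²/n₂ = 7.91²/38 = 1.6465
SE = √(s₁²/n₁ + s₂²/n₂) = √(2.7556 + 1.6465) = 2.0981
df (Welch-Satterthwaite) = (s₁²/n₁ + s₂²/n₂)² / [(s₁²/n₁)²/(n₁-1) + (s₂²/n₂)²/(n₂-1)] ≈ 66.77
t = (x̄₁ - x̄₂) / SE = (65.07 - 61.61) / 2.0981 = 3.46 / 2.0981 = 1.649
p-value = 0.1038

Since p-value > α = 0.01, we fail to reject H₀.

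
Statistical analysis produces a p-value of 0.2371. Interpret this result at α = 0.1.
Since p = 0.2371 > α = 0.1, fail to reject H₀.
There is insufficient evidence to reject the null hypothesis; the result is not statistically significant at the 0.1 level.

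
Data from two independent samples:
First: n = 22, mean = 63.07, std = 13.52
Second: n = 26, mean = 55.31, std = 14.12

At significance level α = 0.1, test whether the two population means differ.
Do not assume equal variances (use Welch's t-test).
Welch's two-sample t-test:
H₀: μ₁ = μ₂
H₁: μ₁ ≠ μ₂
s₁²/n₁ = 13.52²/22 = 8.3087,  s₂²/n₂ = 14.12²/26 = 7.6682
SE = √(s₁²/n₁ + s₂²/n₂) = √(8.3087 + 7.6682) = 3.9971
df (Welch-Satterthwaite) = (s₁²/n₁ + s₂²/n₂)² / [(s₁²/n₁)²/(n₁-1) + (s₂²/n₂)²/(n₂-1)] ≈ 45.26
t = (x̄₁ - x̄₂) / SE = (63.07 - 55.31) / 3.9971 = 7.76 / 3.9971 = 1.941
p-value = 0.0585

Since p-value < α = 0.1, we reject H₀.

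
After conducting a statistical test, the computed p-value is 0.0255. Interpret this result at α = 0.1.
Since p = 0.0255 < α = 0.1, reject H₀.
There is sufficient evidence to reject the null hypothesis; the result is statistically significant at the 0.1 level.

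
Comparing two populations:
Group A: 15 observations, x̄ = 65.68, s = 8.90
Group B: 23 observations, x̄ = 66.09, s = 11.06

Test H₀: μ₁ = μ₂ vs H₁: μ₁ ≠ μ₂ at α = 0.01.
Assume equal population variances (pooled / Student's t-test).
Student's two-sample t-test (equal variances):
H₀: μ₁ = μ₂
H₁: μ₁ ≠ μ₂
df = n₁ + n₂ - 2 = 36
Pooled variance s_p² = [(n₁-1)s₁² + (n₂-1)s₂²] / (n₁ + n₂ - 2) = [(14)(8.90²) + (22)(11.06²)] / 36 = 105.5572
SE = √(s_p²(1/n₁ + 1/n₂)) = √(105.5572 × (1/15 + 1/23)) = 3.4098
t = (x̄₁ - x̄₂) / SE = (65.68 - 66.09) / 3.4098 = -0.41 / 3.4098 = -0.120
p-value = 0.9050

Since p-value > α = 0.01, we fail to reject H₀.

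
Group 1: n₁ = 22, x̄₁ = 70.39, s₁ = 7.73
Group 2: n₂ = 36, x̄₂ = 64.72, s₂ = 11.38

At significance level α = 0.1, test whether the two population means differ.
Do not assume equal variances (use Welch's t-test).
Welch's two-sample t-test:
H₀: μ₁ = μ₂
H₁: μ₁ ≠ μ₂
s₁²/n₁ = 7.73²/22 = 2.7160,  s₂²/n₂ = 11.38²/36 = 3.5973
SE = √(s₁²/n₁ + s₂²/n₂) = √(2.7160 + 3.5973) = 2.5126
df (Welch-Satterthwaite) = (s₁²/n₁ + s₂²/n₂)² / [(s₁²/n₁)²/(n₁-1) + (s₂²/n₂)²/(n₂-1)] ≈ 55.28
t = (x̄₁ - x̄₂) / SE = (70.39 - 64.72) / 2.5126 = 5.67 / 2.5126 = 2.257
p-value = 0.0280

Since p-value < α = 0.1, we reject H₀.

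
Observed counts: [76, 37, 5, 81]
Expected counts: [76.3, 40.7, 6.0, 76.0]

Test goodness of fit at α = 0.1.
Chi-square goodness of fit test:
H₀: observed counts match expected distribution
H₁: observed counts differ from expected distribution
df = k - 1 = 3
χ² = Σ(O - E)²/E
   = (76 - 76.3)²/76.3 + (37 - 40.7)²/40.7 + (5 - 6.0)²/6.0 + (81 - 76.0)²/76.0
   = 0.001 + 0.336 + 0.167 + 0.329
   = 0.83
p-value = 0.8415

Since p-value > α = 0.1, we fail to reject H₀.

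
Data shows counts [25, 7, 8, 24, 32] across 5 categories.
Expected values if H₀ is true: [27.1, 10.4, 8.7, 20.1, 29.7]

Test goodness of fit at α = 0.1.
Chi-square goodness of fit test:
H₀: observed counts match expected distribution
H₁: observed counts differ from expected distribution
df = k - 1 = 4
χ² = Σ(O - E)²/E
   = (25 - 27.1)²/27.1 + (7 - 10.4)²/10.4 + (8 - 8.7)²/8.7 + (24 - 20.1)²/20.1 + (32 - 29.7)²/29.7
   = 0.163 + 1.112 + 0.056 + 0.757 + 0.178
   = 2.27
p-value = 0.6871

Since p-value > α = 0.1, we fail to reject H₀.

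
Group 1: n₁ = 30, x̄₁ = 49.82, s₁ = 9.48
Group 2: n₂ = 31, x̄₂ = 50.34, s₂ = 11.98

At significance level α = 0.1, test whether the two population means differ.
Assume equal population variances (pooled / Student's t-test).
Student's two-sample t-test (equal variances):
H₀: μ₁ = μ₂
H₁: μ₁ ≠ μ₂
df = n₁ + n₂ - 2 = 59
Pooled variance s_p² = [(n₁-1)s₁² + (n₂-1)s₂²] / (n₁ + n₂ - 2) = [(29)(9.48²) + (30)(11.98²)] / 59 = 117.1501
SE = √(s_p²(1/n₁ + 1/n₂)) = √(117.1501 × (1/30 + 1/31)) = 2.7720
t = (x̄₁ - x̄₂) / SE = (49.82 - 50.34) / 2.7720 = -0.52 / 2.7720 = -0.188
p-value = 0.8518

Since p-value > α = 0.1, we fail to reject H₀.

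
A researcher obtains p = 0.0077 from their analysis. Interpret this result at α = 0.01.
Since p = 0.0077 < α = 0.01, reject H₀.
There is sufficient evidence to reject the null hypothesis; the result is statistically significant at the 0.01 level.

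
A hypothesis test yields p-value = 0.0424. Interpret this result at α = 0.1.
Since p = 0.0424 < α = 0.1, reject H₀.
There is sufficient evidence to reject the null hypothesis; the result is statistically significant at the 0.1 level.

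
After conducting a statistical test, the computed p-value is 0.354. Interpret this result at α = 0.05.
Since p = 0.354 > α = 0.05, fail to reject H₀.
There is insufficient evidence to reject the null hypothesis; the result is not statistically significant at the 0.05 level.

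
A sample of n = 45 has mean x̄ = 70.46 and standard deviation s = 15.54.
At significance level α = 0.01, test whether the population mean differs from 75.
One-sample t-test:
H₀: μ = 75
H₁: μ ≠ 75
df = n - 1 = 44
t = (x̄ - μ₀) / (s/√n) = (70.46 - 75) / (15.54/√45) = -1.960
p-value = 0.0564

Since p-value > α = 0.01, we fail to reject H₀.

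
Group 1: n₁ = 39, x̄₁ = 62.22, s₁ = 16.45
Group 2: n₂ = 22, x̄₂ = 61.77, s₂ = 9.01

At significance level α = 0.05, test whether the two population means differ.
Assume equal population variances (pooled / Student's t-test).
Student's two-sample t-test (equal variances):
H₀: μ₁ = μ₂
H₁: μ₁ ≠ μ₂
df = n₁ + n₂ - 2 = 59
Pooled variance s_p² = [(n₁-1)s₁² + (n₂-1)s₂²] / (n₁ + n₂ - 2) = [(38)(16.45²) + (21)(9.01²)] / 59 = 203.1810
SE = √(s_p²(1/n₁ + 1/n₂)) = √(203.1810 × (1/39 + 1/22)) = 3.8007
t = (x̄₁ - x̄₂) / SE = (62.22 - 61.77) / 3.8007 = 0.45 / 3.8007 = 0.118
p-value = 0.9062

Since p-value > α = 0.05, we fail to reject H₀.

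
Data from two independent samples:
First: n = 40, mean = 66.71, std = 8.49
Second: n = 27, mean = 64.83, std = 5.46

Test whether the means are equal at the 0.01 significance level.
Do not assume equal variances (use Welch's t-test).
Welch's two-sample t-test:
H₀: μ₁ = μ₂
H₁: μ₁ ≠ μ₂
s₁²/n₁ = 8.49²/40 = 1.8020,  s₂²/n₂ = 5.46²/27 = 1.1041
SE = √(s₁²/n₁ + s₂²/n₂) = √(1.8020 + 1.1041) = 1.7047
df (Welch-Satterthwaite) = (s₁²/n₁ + s₂²/n₂)² / [(s₁²/n₁)²/(n₁-1) + (s₂²/n₂)²/(n₂-1)] ≈ 64.89
t = (x̄₁ - x̄₂) / SE = (66.71 - 64.83) / 1.7047 = 1.88 / 1.7047 = 1.103
p-value = 0.2742

Since p-value > α = 0.01, we fail to reject H₀.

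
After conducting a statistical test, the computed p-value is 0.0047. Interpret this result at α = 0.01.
Since p = 0.0047 < α = 0.01, reject H₀.
There is sufficient evidence to reject the null hypothesis; the result is statistically significant at the 0.01 level.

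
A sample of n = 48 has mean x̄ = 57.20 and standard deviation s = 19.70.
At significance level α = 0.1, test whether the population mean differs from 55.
One-sample t-test:
H₀: μ = 55
H₁: μ ≠ 55
df = n - 1 = 47
t = (x̄ - μ₀) / (s/√n) = (57.20 - 55) / (19.70/√48) = 0.774
p-value = 0.4430

Since p-value > α = 0.1, we fail to reject H₀.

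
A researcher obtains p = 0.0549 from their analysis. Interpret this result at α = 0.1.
Since p = 0.0549 < α = 0.1, reject H₀.
There is sufficient evidence to reject the null hypothesis; the result is statistically significant at the 0.1 level.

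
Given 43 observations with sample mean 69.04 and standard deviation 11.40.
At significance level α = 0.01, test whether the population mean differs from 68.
One-sample t-test:
H₀: μ = 68
H₁: μ ≠ 68
df = n - 1 = 42
t = (x̄ - μ₀) / (s/√n) = (69.04 - 68) / (11.40/√43) = 0.598
p-value = 0.5529

Since p-value > α = 0.01, we fail to reject H₀.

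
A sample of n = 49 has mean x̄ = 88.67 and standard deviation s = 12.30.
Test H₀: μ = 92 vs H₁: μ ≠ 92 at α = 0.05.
One-sample t-test:
H₀: μ = 92
H₁: μ ≠ 92
df = n - 1 = 48
t = (x̄ - μ₀) / (s/√n) = (88.67 - 92) / (12.30/√49) = -1.895
p-value = 0.0641

Since p-value > α = 0.05, we fail to reject H₀.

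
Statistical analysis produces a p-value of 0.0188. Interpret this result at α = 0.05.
Since p = 0.0188 < α = 0.05, reject H₀.
There is sufficient evidence to reject the null hypothesis; the result is statistically significant at the 0.05 level.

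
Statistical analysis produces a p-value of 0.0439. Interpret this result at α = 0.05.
Since p = 0.0439 < α = 0.05, reject H₀.
There is sufficient evidence to reject the null hypothesis; the result is statistically significant at the 0.05 level.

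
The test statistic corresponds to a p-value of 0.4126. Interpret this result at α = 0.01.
Since p = 0.4126 > α = 0.01, fail to reject H₀.
There is insufficient evidence to reject the null hypothesis; the result is not statistically significant at the 0.01 level.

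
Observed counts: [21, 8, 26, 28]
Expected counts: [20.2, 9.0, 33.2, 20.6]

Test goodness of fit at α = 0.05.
Chi-square goodness of fit test:
H₀: observed counts match expected distribution
H₁: observed counts differ from expected distribution
df = k - 1 = 3
χ² = Σ(O - E)²/E
   = (21 - 20.2)²/20.2 + (8 - 9.0)²/9.0 + (26 - 33.2)²/33.2 + (28 - 20.6)²/20.6
   = 0.032 + 0.111 + 1.561 + 2.658
   = 4.36
p-value = 0.2249

Since p-value > α = 0.05, we fail to reject H₀.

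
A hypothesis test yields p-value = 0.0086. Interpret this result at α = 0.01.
Since p = 0.0086 < α = 0.01, reject H₀.
There is sufficient evidence to reject the null hypothesis; the result is statistically significant at the 0.01 level.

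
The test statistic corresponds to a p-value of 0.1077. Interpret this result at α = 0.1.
Since p = 0.1077 > α = 0.1, fail to reject H₀.
There is insufficient evidence to reject the null hypothesis; the result is not statistically significant at the 0.1 level.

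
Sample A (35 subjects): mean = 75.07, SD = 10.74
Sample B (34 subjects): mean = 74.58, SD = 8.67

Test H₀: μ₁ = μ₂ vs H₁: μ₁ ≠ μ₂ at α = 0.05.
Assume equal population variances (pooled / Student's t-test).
Student's two-sample t-test (equal variances):
H₀: μ₁ = μ₂
H₁: μ₁ ≠ μ₂
df = n₁ + n₂ - 2 = 67
Pooled variance s_p² = [(n₁-1)s₁² + (n₂-1)s₂²] / (n₁ + n₂ - 2) = [(34)(10.74²) + (33)(8.67²)] / 67 = 95.5581
SE = √(s_p²(1/n₁ + 1/n₂)) = √(95.5581 × (1/35 + 1/34)) = 2.3539
t = (x̄₁ - x̄₂) / SE = (75.07 - 74.58) / 2.3539 = 0.49 / 2.3539 = 0.208
p-value = 0.8357

Since p-value > α = 0.05, we fail to reject H₀.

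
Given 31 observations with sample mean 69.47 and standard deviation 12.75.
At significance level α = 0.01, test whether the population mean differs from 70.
One-sample t-test:
H₀: μ = 70
H₁: μ ≠ 70
df = n - 1 = 30
t = (x̄ - μ₀) / (s/√n) = (69.47 - 70) / (12.75/√31) = -0.231
p-value = 0.8185

Since p-value > α = 0.01, we fail to reject H₀.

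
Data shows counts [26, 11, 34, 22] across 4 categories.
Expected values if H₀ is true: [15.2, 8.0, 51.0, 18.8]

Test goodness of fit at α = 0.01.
Chi-square goodness of fit test:
H₀: observed counts match expected distribution
H₁: observed counts differ from expected distribution
df = k - 1 = 3
χ² = Σ(O - E)²/E
   = (26 - 15.2)²/15.2 + (11 - 8.0)²/8.0 + (34 - 51.0)²/51.0 + (22 - 18.8)²/18.8
   = 7.674 + 1.125 + 5.667 + 0.545
   = 15.01
p-value = 0.0018

Since p-value < α = 0.01, we reject H₀.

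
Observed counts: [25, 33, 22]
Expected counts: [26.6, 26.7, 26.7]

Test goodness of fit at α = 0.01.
Chi-square goodness of fit test:
H₀: observed counts match expected distribution
H₁: observed counts differ from expected distribution
df = k - 1 = 2
χ² = Σ(O - E)²/E
   = (25 - 26.6)²/26.6 + (33 - 26.7)²/26.7 + (22 - 26.7)²/26.7
   = 0.096 + 1.487 + 0.827
   = 2.41
p-value = 0.2997

Since p-value > α = 0.01, we fail to reject H₀.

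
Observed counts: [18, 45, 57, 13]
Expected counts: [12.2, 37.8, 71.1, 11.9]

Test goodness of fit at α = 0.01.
Chi-square goodness of fit test:
H₀: observed counts match expected distribution
H₁: observed counts differ from expected distribution
df = k - 1 = 3
χ² = Σ(O - E)²/E
   = (18 - 12.2)²/12.2 + (45 - 37.8)²/37.8 + (57 - 71.1)²/71.1 + (13 - 11.9)²/11.9
   = 2.757 + 1.371 + 2.796 + 0.102
   = 7.03
p-value = 0.0711

Since p-value > α = 0.01, we fail to reject H₀.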